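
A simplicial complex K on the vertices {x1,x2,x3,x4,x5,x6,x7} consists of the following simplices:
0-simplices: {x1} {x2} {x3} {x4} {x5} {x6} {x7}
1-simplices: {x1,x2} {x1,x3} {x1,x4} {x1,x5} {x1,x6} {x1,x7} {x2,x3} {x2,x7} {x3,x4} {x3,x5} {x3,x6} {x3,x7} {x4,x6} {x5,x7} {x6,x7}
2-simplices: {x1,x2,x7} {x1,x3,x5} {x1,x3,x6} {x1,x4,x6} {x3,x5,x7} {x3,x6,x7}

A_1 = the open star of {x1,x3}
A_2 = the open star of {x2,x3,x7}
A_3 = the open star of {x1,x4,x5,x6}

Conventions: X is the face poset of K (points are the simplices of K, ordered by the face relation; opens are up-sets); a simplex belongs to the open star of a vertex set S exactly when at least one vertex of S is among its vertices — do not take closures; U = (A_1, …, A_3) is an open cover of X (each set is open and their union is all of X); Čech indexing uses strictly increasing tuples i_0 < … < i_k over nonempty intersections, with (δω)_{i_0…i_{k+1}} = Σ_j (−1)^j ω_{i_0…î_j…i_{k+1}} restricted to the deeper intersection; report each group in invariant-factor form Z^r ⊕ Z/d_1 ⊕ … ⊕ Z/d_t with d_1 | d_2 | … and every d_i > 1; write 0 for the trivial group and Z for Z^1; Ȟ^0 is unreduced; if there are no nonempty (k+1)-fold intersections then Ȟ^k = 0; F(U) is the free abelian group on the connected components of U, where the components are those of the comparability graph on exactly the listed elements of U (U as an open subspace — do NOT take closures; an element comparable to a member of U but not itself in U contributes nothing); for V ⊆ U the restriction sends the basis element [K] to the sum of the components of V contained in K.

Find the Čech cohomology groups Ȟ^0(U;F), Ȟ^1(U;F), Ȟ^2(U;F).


nonempty overlaps:
  A1={{x1},{x3},{x1,x2},{x1,x3},{x1,x4},{x1,x5},{x1,x6},{x1,x7},{x2,x3},{x3,x4},{x3,x5},{x3,x6},{x3,x7},{x1,x2,x7},{x1,x3,x5},{x1,x3,x6},{x1,x4,x6},{x3,x5,x7},{x3,x6,x7}} A2={{x2},{x3},{x7},{x1,x2},{x1,x3},{x1,x7},{x2,x3},{x2,x7},{x3,x4},{x3,x5},{x3,x6},{x3,x7},{x5,x7},{x6,x7},{x1,x2,x7},{x1,x3,x5},{x1,x3,x6},{x3,x5,x7},{x3,x6,x7}} A3={{x1},{x4},{x5},{x6},{x1,x2},{x1,x3},{x1,x4},{x1,x5},{x1,x6},{x1,x7},{x3,x4},{x3,x5},{x3,x6},{x4,x6},{x5,x7},{x6,x7},{x1,x2,x7},{x1,x3,x5},{x1,x3,x6},{x1,x4,x6},{x3,x5,x7},{x3,x6,x7}}
  A12={{x3},{x1,x2},{x1,x3},{x1,x7},{x2,x3},{x3,x4},{x3,x5},{x3,x6},{x3,x7},{x1,x2,x7},{x1,x3,x5},{x1,x3,x6},{x3,x5,x7},{x3,x6,x7}} A13={{x1},{x1,x2},{x1,x3},{x1,x4},{x1,x5},{x1,x6},{x1,x7},{x3,x4},{x3,x5},{x3,x6},{x1,x2,x7},{x1,x3,x5},{x1,x3,x6},{x1,x4,x6},{x3,x5,x7},{x3,x6,x7}} A23={{x1,x2},{x1,x3},{x1,x7},{x3,x4},{x3,x5},{x3,x6},{x5,x7},{x6,x7},{x1,x2,x7},{x1,x3,x5},{x1,x3,x6},{x3,x5,x7},{x3,x6,x7}}
  A123={{x1,x2},{x1,x3},{x1,x7},{x3,x4},{x3,x5},{x3,x6},{x1,x2,x7},{x1,x3,x5},{x1,x3,x6},{x3,x5,x7},{x3,x6,x7}}
components per intersection:
  A1: {{x1},{x3},{x1,x2},{x1,x3},{x1,x4},{x1,x5},{x1,x6},{x1,x7},{x2,x3},{x3,x4},{x3,x5},{x3,x6},{x3,x7},{x1,x2,x7},{x1,x3,x5},{x1,x3,x6},{x1,x4,x6},{x3,x5,x7},{x3,x6,x7}}
  A2: {{x2},{x3},{x7},{x1,x2},{x1,x3},{x1,x7},{x2,x3},{x2,x7},{x3,x4},{x3,x5},{x3,x6},{x3,x7},{x5,x7},{x6,x7},{x1,x2,x7},{x1,x3,x5},{x1,x3,x6},{x3,x5,x7},{x3,x6,x7}}
  A3: {{x1},{x4},{x5},{x6},{x1,x2},{x1,x3},{x1,x4},{x1,x5},{x1,x6},{x1,x7},{x3,x4},{x3,x5},{x3,x6},{x4,x6},{x5,x7},{x6,x7},{x1,x2,x7},{x1,x3,x5},{x1,x3,x6},{x1,x4,x6},{x3,x5,x7},{x3,x6,x7}}
  A12: {{x3},{x1,x3},{x2,x3},{x3,x4},{x3,x5},{x3,x6},{x3,x7},{x1,x3,x5},{x1,x3,x6},{x3,x5,x7},{x3,x6,x7}} {{x1,x2},{x1,x7},{x1,x2,x7}}
  A13: {{x1},{x1,x2},{x1,x3},{x1,x4},{x1,x5},{x1,x6},{x1,x7},{x3,x5},{x3,x6},{x1,x2,x7},{x1,x3,x5},{x1,x3,x6},{x1,x4,x6},{x3,x5,x7},{x3,x6,x7}} {{x3,x4}}
  A23: {{x1,x2},{x1,x7},{x1,x2,x7}} {{x1,x3},{x3,x5},{x3,x6},{x5,x7},{x6,x7},{x1,x3,x5},{x1,x3,x6},{x3,x5,x7},{x3,x6,x7}} {{x3,x4}}
  A123: {{x1,x2},{x1,x7},{x1,x2,x7}} {{x1,x3},{x3,x5},{x3,x6},{x1,x3,x5},{x1,x3,x6},{x3,x5,x7},{x3,x6,x7}} {{x3,x4}}
C dims 3,7,3; δ0: rk 2, SNF 1^2; δ1: rk 3, SNF 1^3
degree 0: 3−2−0 = 1 → Ȟ^0 ≅ Z
degree 1: 7−3−2 = 2 → Ȟ^1 ≅ Z^2
degree 2: 3−0−3 = 0 → Ȟ^2 ≅ 0

Ȟ^0 = Z,  Ȟ^1 = Z^2,  Ȟ^2 = 0


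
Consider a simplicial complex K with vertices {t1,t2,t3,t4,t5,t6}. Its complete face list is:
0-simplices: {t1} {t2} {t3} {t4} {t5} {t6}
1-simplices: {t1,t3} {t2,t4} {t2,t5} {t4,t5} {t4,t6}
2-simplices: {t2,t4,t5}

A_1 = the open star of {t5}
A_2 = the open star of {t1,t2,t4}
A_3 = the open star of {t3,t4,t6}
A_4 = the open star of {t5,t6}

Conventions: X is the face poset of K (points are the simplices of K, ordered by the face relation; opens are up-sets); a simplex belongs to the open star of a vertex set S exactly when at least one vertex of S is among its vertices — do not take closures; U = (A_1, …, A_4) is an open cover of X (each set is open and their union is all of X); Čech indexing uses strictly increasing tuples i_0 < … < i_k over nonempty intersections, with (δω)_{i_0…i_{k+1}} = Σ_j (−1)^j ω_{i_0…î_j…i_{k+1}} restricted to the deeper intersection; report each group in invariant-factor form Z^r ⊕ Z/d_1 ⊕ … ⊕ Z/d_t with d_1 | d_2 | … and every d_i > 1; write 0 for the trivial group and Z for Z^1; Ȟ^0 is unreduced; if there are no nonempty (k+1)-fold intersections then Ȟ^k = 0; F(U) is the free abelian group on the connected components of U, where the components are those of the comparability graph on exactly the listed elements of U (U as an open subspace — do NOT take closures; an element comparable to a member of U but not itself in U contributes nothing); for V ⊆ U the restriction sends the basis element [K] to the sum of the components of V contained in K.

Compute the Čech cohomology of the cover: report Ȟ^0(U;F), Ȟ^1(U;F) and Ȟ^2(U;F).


Ȟ^0 ≅ Z^2; Ȟ^1 ≅ 0; Ȟ^2 ≅ 0

nerve of the cover:
  A1={{t5},{t2,t5},{t4,t5},{t2,t4,t5}} A2={{t1},{t2},{t4},{t1,t3},{t2,t4},{t2,t5},{t4,t5},{t4,t6},{t2,t4,t5}} A3={{t3},{t4},{t6},{t1,t3},{t2,t4},{t4,t5},{t4,t6},{t2,t4,t5}} A4={{t5},{t6},{t2,t5},{t4,t5},{t4,t6},{t2,t4,t5}}
  A12={{t2,t5},{t4,t5},{t2,t4,t5}} A13={{t4,t5},{t2,t4,t5}} A14={{t5},{t2,t5},{t4,t5},{t2,t4,t5}} A23={{t4},{t1,t3},{t2,t4},{t4,t5},{t4,t6},{t2,t4,t5}} A24={{t2,t5},{t4,t5},{t4,t6},{t2,t4,t5}} A34={{t6},{t4,t5},{t4,t6},{t2,t4,t5}}
  A123={{t4,t5},{t2,t4,t5}} A124={{t2,t5},{t4,t5},{t2,t4,t5}} A134={{t4,t5},{t2,t4,t5}} A234={{t4,t5},{t4,t6},{t2,t4,t5}}
  A1234={{t4,t5},{t2,t4,t5}}
components per intersection:
  A1: {{t5},{t2,t5},{t4,t5},{t2,t4,t5}}
  A2: {{t1},{t1,t3}} {{t2},{t4},{t2,t4},{t2,t5},{t4,t5},{t4,t6},{t2,t4,t5}}
  A3: {{t3},{t1,t3}} {{t4},{t6},{t2,t4},{t4,t5},{t4,t6},{t2,t4,t5}}
  A4: {{t5},{t2,t5},{t4,t5},{t2,t4,t5}} {{t6},{t4,t6}}
  A12: {{t2,t5},{t4,t5},{t2,t4,t5}}
  A13: {{t4,t5},{t2,t4,t5}}
  A14: {{t5},{t2,t5},{t4,t5},{t2,t4,t5}}
  A23: {{t4},{t2,t4},{t4,t5},{t4,t6},{t2,t4,t5}} {{t1,t3}}
  A24: {{t2,t5},{t4,t5},{t2,t4,t5}} {{t4,t6}}
  A34: {{t6},{t4,t6}} {{t4,t5},{t2,t4,t5}}
  A123: {{t4,t5},{t2,t4,t5}}
  A124: {{t2,t5},{t4,t5},{t2,t4,t5}}
  A134: {{t4,t5},{t2,t4,t5}}
  A234: {{t4,t5},{t2,t4,t5}} {{t4,t6}}
  A1234: {{t4,t5},{t2,t4,t5}}
C dims 7,9,5,1; δ0: rk 5, SNF 1^5; δ1: rk 4, SNF 1^4; δ2: rk 1, SNF 1^1
Ȟ^0 = (7 − 5) − 0 = 2, so Ȟ^0 ≅ Z^2
Ȟ^1 = (9 − 4) − 5 = 0, so Ȟ^1 ≅ 0
Ȟ^2 = (5 − 1) − 4 = 0, so Ȟ^2 ≅ 0


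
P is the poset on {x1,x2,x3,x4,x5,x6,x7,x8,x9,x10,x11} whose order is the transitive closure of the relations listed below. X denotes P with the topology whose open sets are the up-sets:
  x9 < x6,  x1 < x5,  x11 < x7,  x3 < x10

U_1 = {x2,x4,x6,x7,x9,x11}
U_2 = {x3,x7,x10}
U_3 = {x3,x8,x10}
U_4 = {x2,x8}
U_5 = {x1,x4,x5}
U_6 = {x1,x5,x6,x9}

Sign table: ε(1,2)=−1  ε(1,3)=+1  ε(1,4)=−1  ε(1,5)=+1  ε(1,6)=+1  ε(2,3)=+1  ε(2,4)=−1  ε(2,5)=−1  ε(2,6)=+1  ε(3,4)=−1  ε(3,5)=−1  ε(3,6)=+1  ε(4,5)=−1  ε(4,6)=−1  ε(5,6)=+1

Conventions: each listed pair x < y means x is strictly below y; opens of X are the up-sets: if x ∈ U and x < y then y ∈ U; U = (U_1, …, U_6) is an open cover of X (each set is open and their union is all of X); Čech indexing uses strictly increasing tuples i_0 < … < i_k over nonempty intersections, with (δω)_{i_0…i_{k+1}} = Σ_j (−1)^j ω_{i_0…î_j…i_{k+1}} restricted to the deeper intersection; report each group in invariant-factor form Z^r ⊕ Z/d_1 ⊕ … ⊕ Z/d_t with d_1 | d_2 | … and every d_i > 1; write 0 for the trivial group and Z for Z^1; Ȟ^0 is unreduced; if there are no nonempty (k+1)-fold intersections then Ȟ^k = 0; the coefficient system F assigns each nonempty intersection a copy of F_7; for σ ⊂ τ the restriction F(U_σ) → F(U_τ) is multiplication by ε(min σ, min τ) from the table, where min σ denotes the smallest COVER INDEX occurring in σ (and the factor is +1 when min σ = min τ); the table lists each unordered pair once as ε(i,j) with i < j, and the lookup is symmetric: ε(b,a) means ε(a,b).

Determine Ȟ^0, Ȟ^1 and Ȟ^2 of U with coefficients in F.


cover nerve:
  U12={x7} U14={x2} U15={x4} U16={x6,x9} U23={x3,x10} U34={x8} U56={x1,x5}
C dims 6,7; δ0: rk_F7 6
Ȟ^0: (6−6)−0=0 ⇒ 0
Ȟ^1: (7−0)−6=1 ⇒ Z/7
Ȟ^2: (0−0)−0=0 ⇒ 0

Ȟ^0 = 0, Ȟ^1 = Z/7 and Ȟ^2 = 0


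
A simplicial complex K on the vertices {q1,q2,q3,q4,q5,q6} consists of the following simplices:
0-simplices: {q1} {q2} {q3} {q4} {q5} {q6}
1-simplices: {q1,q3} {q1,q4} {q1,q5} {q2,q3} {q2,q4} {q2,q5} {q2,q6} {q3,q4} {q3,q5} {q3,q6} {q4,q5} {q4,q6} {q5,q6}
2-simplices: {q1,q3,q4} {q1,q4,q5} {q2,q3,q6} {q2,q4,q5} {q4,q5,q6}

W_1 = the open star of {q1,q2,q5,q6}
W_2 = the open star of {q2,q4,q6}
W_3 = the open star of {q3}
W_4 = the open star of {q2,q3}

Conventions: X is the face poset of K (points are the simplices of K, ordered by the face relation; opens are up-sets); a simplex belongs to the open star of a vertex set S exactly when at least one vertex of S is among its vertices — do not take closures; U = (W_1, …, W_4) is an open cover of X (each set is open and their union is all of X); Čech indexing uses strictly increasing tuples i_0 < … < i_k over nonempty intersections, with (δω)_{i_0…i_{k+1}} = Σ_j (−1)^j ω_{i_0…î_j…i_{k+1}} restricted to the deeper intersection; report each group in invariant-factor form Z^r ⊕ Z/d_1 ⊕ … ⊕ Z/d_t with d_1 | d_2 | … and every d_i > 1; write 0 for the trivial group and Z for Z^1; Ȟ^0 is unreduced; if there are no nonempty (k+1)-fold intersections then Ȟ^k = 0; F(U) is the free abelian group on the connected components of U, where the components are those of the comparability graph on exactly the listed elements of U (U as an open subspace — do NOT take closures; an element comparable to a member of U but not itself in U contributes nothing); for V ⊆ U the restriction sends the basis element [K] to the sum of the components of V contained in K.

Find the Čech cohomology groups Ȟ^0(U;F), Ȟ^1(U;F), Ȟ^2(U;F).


nerve of the cover:
  W1={{q1},{q2},{q5},{q6},{q1,q3},{q1,q4},{q1,q5},{q2,q3},{q2,q4},{q2,q5},{q2,q6},{q3,q5},{q3,q6},{q4,q5},{q4,q6},{q5,q6},{q1,q3,q4},{q1,q4,q5},{q2,q3,q6},{q2,q4,q5},{q4,q5,q6}} W2={{q2},{q4},{q6},{q1,q4},{q2,q3},{q2,q4},{q2,q5},{q2,q6},{q3,q4},{q3,q6},{q4,q5},{q4,q6},{q5,q6},{q1,q3,q4},{q1,q4,q5},{q2,q3,q6},{q2,q4,q5},{q4,q5,q6}} W3={{q3},{q1,q3},{q2,q3},{q3,q4},{q3,q5},{q3,q6},{q1,q3,q4},{q2,q3,q6}} W4={{q2},{q3},{q1,q3},{q2,q3},{q2,q4},{q2,q5},{q2,q6},{q3,q4},{q3,q5},{q3,q6},{q1,q3,q4},{q2,q3,q6},{q2,q4,q5}}
  W12={{q2},{q6},{q1,q4},{q2,q3},{q2,q4},{q2,q5},{q2,q6},{q3,q6},{q4,q5},{q4,q6},{q5,q6},{q1,q3,q4},{q1,q4,q5},{q2,q3,q6},{q2,q4,q5},{q4,q5,q6}} W13={{q1,q3},{q2,q3},{q3,q5},{q3,q6},{q1,q3,q4},{q2,q3,q6}} W14={{q2},{q1,q3},{q2,q3},{q2,q4},{q2,q5},{q2,q6},{q3,q5},{q3,q6},{q1,q3,q4},{q2,q3,q6},{q2,q4,q5}} W23={{q2,q3},{q3,q4},{q3,q6},{q1,q3,q4},{q2,q3,q6}} W24={{q2},{q2,q3},{q2,q4},{q2,q5},{q2,q6},{q3,q4},{q3,q6},{q1,q3,q4},{q2,q3,q6},{q2,q4,q5}} W34={{q3},{q1,q3},{q2,q3},{q3,q4},{q3,q5},{q3,q6},{q1,q3,q4},{q2,q3,q6}}
  W123={{q2,q3},{q3,q6},{q1,q3,q4},{q2,q3,q6}} W124={{q2},{q2,q3},{q2,q4},{q2,q5},{q2,q6},{q3,q6},{q1,q3,q4},{q2,q3,q6},{q2,q4,q5}} W134={{q1,q3},{q2,q3},{q3,q5},{q3,q6},{q1,q3,q4},{q2,q3,q6}} W234={{q2,q3},{q3,q4},{q3,q6},{q1,q3,q4},{q2,q3,q6}}
  W1234={{q2,q3},{q3,q6},{q1,q3,q4},{q2,q3,q6}}
components per intersection:
  W1: {{q1},{q2},{q5},{q6},{q1,q3},{q1,q4},{q1,q5},{q2,q3},{q2,q4},{q2,q5},{q2,q6},{q3,q5},{q3,q6},{q4,q5},{q4,q6},{q5,q6},{q1,q3,q4},{q1,q4,q5},{q2,q3,q6},{q2,q4,q5},{q4,q5,q6}}
  W2: {{q2},{q4},{q6},{q1,q4},{q2,q3},{q2,q4},{q2,q5},{q2,q6},{q3,q4},{q3,q6},{q4,q5},{q4,q6},{q5,q6},{q1,q3,q4},{q1,q4,q5},{q2,q3,q6},{q2,q4,q5},{q4,q5,q6}}
  W3: {{q3},{q1,q3},{q2,q3},{q3,q4},{q3,q5},{q3,q6},{q1,q3,q4},{q2,q3,q6}}
  W4: {{q2},{q3},{q1,q3},{q2,q3},{q2,q4},{q2,q5},{q2,q6},{q3,q4},{q3,q5},{q3,q6},{q1,q3,q4},{q2,q3,q6},{q2,q4,q5}}
  W12: {{q2},{q6},{q1,q4},{q2,q3},{q2,q4},{q2,q5},{q2,q6},{q3,q6},{q4,q5},{q4,q6},{q5,q6},{q1,q3,q4},{q1,q4,q5},{q2,q3,q6},{q2,q4,q5},{q4,q5,q6}}
  W13: {{q1,q3},{q1,q3,q4}} {{q2,q3},{q3,q6},{q2,q3,q6}} {{q3,q5}}
  W14: {{q2},{q2,q3},{q2,q4},{q2,q5},{q2,q6},{q3,q6},{q2,q3,q6},{q2,q4,q5}} {{q1,q3},{q1,q3,q4}} {{q3,q5}}
  W23: {{q2,q3},{q3,q6},{q2,q3,q6}} {{q3,q4},{q1,q3,q4}}
  W24: {{q2},{q2,q3},{q2,q4},{q2,q5},{q2,q6},{q3,q6},{q2,q3,q6},{q2,q4,q5}} {{q3,q4},{q1,q3,q4}}
  W34: {{q3},{q1,q3},{q2,q3},{q3,q4},{q3,q5},{q3,q6},{q1,q3,q4},{q2,q3,q6}}
  W123: {{q2,q3},{q3,q6},{q2,q3,q6}} {{q1,q3,q4}}
  W124: {{q2},{q2,q3},{q2,q4},{q2,q5},{q2,q6},{q3,q6},{q2,q3,q6},{q2,q4,q5}} {{q1,q3,q4}}
  W134: {{q1,q3},{q1,q3,q4}} {{q2,q3},{q3,q6},{q2,q3,q6}} {{q3,q5}}
  W234: {{q2,q3},{q3,q6},{q2,q3,q6}} {{q3,q4},{q1,q3,q4}}
  W1234: {{q2,q3},{q3,q6},{q2,q3,q6}} {{q1,q3,q4}}
C dims 4,12,9,2; δ0: rk 3, SNF 1^3; δ1: rk 7, SNF 1^7; δ2: rk 2, SNF 1^2
Ȟ^0 = (4 − 3) − 0 = 1, so Ȟ^0 ≅ Z
Ȟ^1 = (12 − 7) − 3 = 2, so Ȟ^1 ≅ Z^2
Ȟ^2 = (9 − 2) − 7 = 0, so Ȟ^2 ≅ 0

Ȟ^0(U;F) ≅ Z, Ȟ^1(U;F) ≅ Z^2, Ȟ^2(U;F) ≅ 0


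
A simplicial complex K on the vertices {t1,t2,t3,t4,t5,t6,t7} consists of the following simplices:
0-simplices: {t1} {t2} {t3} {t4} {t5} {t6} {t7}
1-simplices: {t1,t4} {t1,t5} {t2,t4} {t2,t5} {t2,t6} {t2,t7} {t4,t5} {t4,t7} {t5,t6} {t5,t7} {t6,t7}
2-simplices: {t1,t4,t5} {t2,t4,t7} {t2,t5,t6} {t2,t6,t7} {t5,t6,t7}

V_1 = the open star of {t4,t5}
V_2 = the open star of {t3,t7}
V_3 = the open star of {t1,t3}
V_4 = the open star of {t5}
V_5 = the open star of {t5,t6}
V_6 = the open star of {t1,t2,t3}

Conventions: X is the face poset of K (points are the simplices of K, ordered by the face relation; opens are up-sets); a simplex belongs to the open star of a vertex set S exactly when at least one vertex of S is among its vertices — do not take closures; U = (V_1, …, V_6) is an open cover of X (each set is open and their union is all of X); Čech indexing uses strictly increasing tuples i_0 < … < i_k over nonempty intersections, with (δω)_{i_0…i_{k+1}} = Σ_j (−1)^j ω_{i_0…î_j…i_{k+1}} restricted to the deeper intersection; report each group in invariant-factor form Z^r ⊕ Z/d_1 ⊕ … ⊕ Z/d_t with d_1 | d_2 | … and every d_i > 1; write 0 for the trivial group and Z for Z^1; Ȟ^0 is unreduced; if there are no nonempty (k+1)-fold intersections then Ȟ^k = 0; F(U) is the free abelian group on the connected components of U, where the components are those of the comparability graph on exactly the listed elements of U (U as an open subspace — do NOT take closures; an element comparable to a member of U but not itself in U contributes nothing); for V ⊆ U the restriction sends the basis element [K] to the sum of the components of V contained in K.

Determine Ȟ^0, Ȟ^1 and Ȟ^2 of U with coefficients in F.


cover nerve:
  V1={{t4},{t5},{t1,t4},{t1,t5},{t2,t4},{t2,t5},{t4,t5},{t4,t7},{t5,t6},{t5,t7},{t1,t4,t5},{t2,t4,t7},{t2,t5,t6},{t5,t6,t7}} V2={{t3},{t7},{t2,t7},{t4,t7},{t5,t7},{t6,t7},{t2,t4,t7},{t2,t6,t7},{t5,t6,t7}} V3={{t1},{t3},{t1,t4},{t1,t5},{t1,t4,t5}} V4={{t5},{t1,t5},{t2,t5},{t4,t5},{t5,t6},{t5,t7},{t1,t4,t5},{t2,t5,t6},{t5,t6,t7}} V5={{t5},{t6},{t1,t5},{t2,t5},{t2,t6},{t4,t5},{t5,t6},{t5,t7},{t6,t7},{t1,t4,t5},{t2,t5,t6},{t2,t6,t7},{t5,t6,t7}} V6={{t1},{t2},{t3},{t1,t4},{t1,t5},{t2,t4},{t2,t5},{t2,t6},{t2,t7},{t1,t4,t5},{t2,t4,t7},{t2,t5,t6},{t2,t6,t7}}
  V12={{t4,t7},{t5,t7},{t2,t4,t7},{t5,t6,t7}} V13={{t1,t4},{t1,t5},{t1,t4,t5}} V14={{t5},{t1,t5},{t2,t5},{t4,t5},{t5,t6},{t5,t7},{t1,t4,t5},{t2,t5,t6},{t5,t6,t7}} V15={{t5},{t1,t5},{t2,t5},{t4,t5},{t5,t6},{t5,t7},{t1,t4,t5},{t2,t5,t6},{t5,t6,t7}} V16={{t1,t4},{t1,t5},{t2,t4},{t2,t5},{t1,t4,t5},{t2,t4,t7},{t2,t5,t6}} V23={{t3}} V24={{t5,t7},{t5,t6,t7}} V25={{t5,t7},{t6,t7},{t2,t6,t7},{t5,t6,t7}} V26={{t3},{t2,t7},{t2,t4,t7},{t2,t6,t7}} V34={{t1,t5},{t1,t4,t5}} V35={{t1,t5},{t1,t4,t5}} V36={{t1},{t3},{t1,t4},{t1,t5},{t1,t4,t5}} V45={{t5},{t1,t5},{t2,t5},{t4,t5},{t5,t6},{t5,t7},{t1,t4,t5},{t2,t5,t6},{t5,t6,t7}} V46={{t1,t5},{t2,t5},{t1,t4,t5},{t2,t5,t6}} V56={{t1,t5},{t2,t5},{t2,t6},{t1,t4,t5},{t2,t5,t6},{t2,t6,t7}}
  V124={{t5,t7},{t5,t6,t7}} V125={{t5,t7},{t5,t6,t7}} V126={{t2,t4,t7}} V134={{t1,t5},{t1,t4,t5}} V135={{t1,t5},{t1,t4,t5}} V136={{t1,t4},{t1,t5},{t1,t4,t5}} V145={{t5},{t1,t5},{t2,t5},{t4,t5},{t5,t6},{t5,t7},{t1,t4,t5},{t2,t5,t6},{t5,t6,t7}} V146={{t1,t5},{t2,t5},{t1,t4,t5},{t2,t5,t6}} V156={{t1,t5},{t2,t5},{t1,t4,t5},{t2,t5,t6}} V236={{t3}} V245={{t5,t7},{t5,t6,t7}} V256={{t2,t6,t7}} V345={{t1,t5},{t1,t4,t5}} V346={{t1,t5},{t1,t4,t5}} V356={{t1,t5},{t1,t4,t5}} V456={{t1,t5},{t2,t5},{t1,t4,t5},{t2,t5,t6}}
  V1245={{t5,t7},{t5,t6,t7}} V1345={{t1,t5},{t1,t4,t5}} V1346={{t1,t5},{t1,t4,t5}} V1356={{t1,t5},{t1,t4,t5}} V1456={{t1,t5},{t2,t5},{t1,t4,t5},{t2,t5,t6}} V3456={{t1,t5},{t1,t4,t5}}
  V13456={{t1,t5},{t1,t4,t5}}
components per intersection:
  V1: {{t4},{t5},{t1,t4},{t1,t5},{t2,t4},{t2,t5},{t4,t5},{t4,t7},{t5,t6},{t5,t7},{t1,t4,t5},{t2,t4,t7},{t2,t5,t6},{t5,t6,t7}}
  V2: {{t3}} {{t7},{t2,t7},{t4,t7},{t5,t7},{t6,t7},{t2,t4,t7},{t2,t6,t7},{t5,t6,t7}}
  V3: {{t1},{t1,t4},{t1,t5},{t1,t4,t5}} {{t3}}
  V4: {{t5},{t1,t5},{t2,t5},{t4,t5},{t5,t6},{t5,t7},{t1,t4,t5},{t2,t5,t6},{t5,t6,t7}}
  V5: {{t5},{t6},{t1,t5},{t2,t5},{t2,t6},{t4,t5},{t5,t6},{t5,t7},{t6,t7},{t1,t4,t5},{t2,t5,t6},{t2,t6,t7},{t5,t6,t7}}
  V6: {{t1},{t1,t4},{t1,t5},{t1,t4,t5}} {{t2},{t2,t4},{t2,t5},{t2,t6},{t2,t7},{t2,t4,t7},{t2,t5,t6},{t2,t6,t7}} {{t3}}
  V12: {{t4,t7},{t2,t4,t7}} {{t5,t7},{t5,t6,t7}}
  V13: {{t1,t4},{t1,t5},{t1,t4,t5}}
  V14: {{t5},{t1,t5},{t2,t5},{t4,t5},{t5,t6},{t5,t7},{t1,t4,t5},{t2,t5,t6},{t5,t6,t7}}
  V15: {{t5},{t1,t5},{t2,t5},{t4,t5},{t5,t6},{t5,t7},{t1,t4,t5},{t2,t5,t6},{t5,t6,t7}}
  V16: {{t1,t4},{t1,t5},{t1,t4,t5}} {{t2,t4},{t2,t4,t7}} {{t2,t5},{t2,t5,t6}}
  V23: {{t3}}
  V24: {{t5,t7},{t5,t6,t7}}
  V25: {{t5,t7},{t6,t7},{t2,t6,t7},{t5,t6,t7}}
  V26: {{t3}} {{t2,t7},{t2,t4,t7},{t2,t6,t7}}
  V34: {{t1,t5},{t1,t4,t5}}
  V35: {{t1,t5},{t1,t4,t5}}
  V36: {{t1},{t1,t4},{t1,t5},{t1,t4,t5}} {{t3}}
  V45: {{t5},{t1,t5},{t2,t5},{t4,t5},{t5,t6},{t5,t7},{t1,t4,t5},{t2,t5,t6},{t5,t6,t7}}
  V46: {{t1,t5},{t1,t4,t5}} {{t2,t5},{t2,t5,t6}}
  V56: {{t1,t5},{t1,t4,t5}} {{t2,t5},{t2,t6},{t2,t5,t6},{t2,t6,t7}}
  V124: {{t5,t7},{t5,t6,t7}}
  V125: {{t5,t7},{t5,t6,t7}}
  V126: {{t2,t4,t7}}
  V134: {{t1,t5},{t1,t4,t5}}
  V135: {{t1,t5},{t1,t4,t5}}
  V136: {{t1,t4},{t1,t5},{t1,t4,t5}}
  V145: {{t5},{t1,t5},{t2,t5},{t4,t5},{t5,t6},{t5,t7},{t1,t4,t5},{t2,t5,t6},{t5,t6,t7}}
  V146: {{t1,t5},{t1,t4,t5}} {{t2,t5},{t2,t5,t6}}
  V156: {{t1,t5},{t1,t4,t5}} {{t2,t5},{t2,t5,t6}}
  V236: {{t3}}
  V245: {{t5,t7},{t5,t6,t7}}
  V256: {{t2,t6,t7}}
  V345: {{t1,t5},{t1,t4,t5}}
  V346: {{t1,t5},{t1,t4,t5}}
  V356: {{t1,t5},{t1,t4,t5}}
  V456: {{t1,t5},{t1,t4,t5}} {{t2,t5},{t2,t5,t6}}
  V1245: {{t5,t7},{t5,t6,t7}}
  V1345: {{t1,t5},{t1,t4,t5}}
  V1346: {{t1,t5},{t1,t4,t5}}
  V1356: {{t1,t5},{t1,t4,t5}}
  V1456: {{t1,t5},{t1,t4,t5}} {{t2,t5},{t2,t5,t6}}
  V3456: {{t1,t5},{t1,t4,t5}}
  V13456: {{t1,t5},{t1,t4,t5}}
C dims 10,22,19,7; δ0: rk 8, SNF 1^8; δ1: rk 13, SNF 1^13; δ2: rk 6, SNF 1^6
Ȟ^0: (10−8)−0=2 ⇒ Z^2
Ȟ^1: (22−13)−8=1 ⇒ Z
Ȟ^2: (19−6)−13=0 ⇒ 0

Ȟ^0 = Z^2,  Ȟ^1 = Z,  Ȟ^2 = 0


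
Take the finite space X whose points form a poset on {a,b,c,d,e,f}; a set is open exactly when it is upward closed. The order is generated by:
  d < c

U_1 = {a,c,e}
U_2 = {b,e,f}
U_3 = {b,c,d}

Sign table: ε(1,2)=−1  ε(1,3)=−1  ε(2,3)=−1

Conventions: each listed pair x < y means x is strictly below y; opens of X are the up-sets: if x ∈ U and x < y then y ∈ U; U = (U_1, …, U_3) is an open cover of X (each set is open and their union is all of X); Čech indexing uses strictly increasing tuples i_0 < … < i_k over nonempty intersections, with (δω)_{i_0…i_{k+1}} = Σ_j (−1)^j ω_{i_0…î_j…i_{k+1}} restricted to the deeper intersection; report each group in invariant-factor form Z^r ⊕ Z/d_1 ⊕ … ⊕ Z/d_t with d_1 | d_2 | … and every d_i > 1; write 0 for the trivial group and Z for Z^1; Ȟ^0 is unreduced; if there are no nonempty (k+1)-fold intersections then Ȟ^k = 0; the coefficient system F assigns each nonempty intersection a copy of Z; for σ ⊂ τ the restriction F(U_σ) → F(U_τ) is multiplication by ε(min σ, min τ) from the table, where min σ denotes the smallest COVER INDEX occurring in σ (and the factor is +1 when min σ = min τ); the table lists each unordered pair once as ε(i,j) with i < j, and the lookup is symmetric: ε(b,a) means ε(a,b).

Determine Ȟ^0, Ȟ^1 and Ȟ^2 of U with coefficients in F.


Ȟ^0 = 0,  Ȟ^1 = Z/2,  Ȟ^2 = 0

nerve of the cover:
  U12={e} U13={c} U23={b}
C dims 3,3; δ0: rk 3, SNF 1^2·2
Ȟ^0 = (3 − 3) − 0 = 0, so Ȟ^0 ≅ 0
Ȟ^1 = (3 − 0) − 3 = 0 plus torsion [2], so Ȟ^1 ≅ Z/2
Ȟ^2 = (0 − 0) − 0 = 0, so Ȟ^2 ≅ 0


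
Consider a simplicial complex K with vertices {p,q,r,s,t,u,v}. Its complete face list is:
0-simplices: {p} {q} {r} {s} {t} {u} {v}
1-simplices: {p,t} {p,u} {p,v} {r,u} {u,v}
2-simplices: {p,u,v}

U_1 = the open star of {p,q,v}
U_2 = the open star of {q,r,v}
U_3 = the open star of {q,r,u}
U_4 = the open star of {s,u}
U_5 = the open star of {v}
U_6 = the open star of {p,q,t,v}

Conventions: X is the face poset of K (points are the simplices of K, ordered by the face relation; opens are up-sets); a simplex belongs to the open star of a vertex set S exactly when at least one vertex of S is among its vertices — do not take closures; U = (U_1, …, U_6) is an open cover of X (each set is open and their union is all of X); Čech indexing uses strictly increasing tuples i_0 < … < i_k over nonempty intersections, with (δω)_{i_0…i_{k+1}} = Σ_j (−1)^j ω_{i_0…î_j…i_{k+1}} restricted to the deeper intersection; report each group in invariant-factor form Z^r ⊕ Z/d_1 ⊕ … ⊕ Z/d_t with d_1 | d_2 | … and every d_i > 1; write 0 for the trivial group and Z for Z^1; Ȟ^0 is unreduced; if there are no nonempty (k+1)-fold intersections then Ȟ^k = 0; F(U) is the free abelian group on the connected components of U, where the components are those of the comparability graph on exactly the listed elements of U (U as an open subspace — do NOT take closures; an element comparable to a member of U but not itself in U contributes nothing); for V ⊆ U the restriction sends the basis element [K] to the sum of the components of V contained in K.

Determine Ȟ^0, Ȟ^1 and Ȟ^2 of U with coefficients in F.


nerve simplices:
  U1={{p},{q},{v},{p,t},{p,u},{p,v},{u,v},{p,u,v}} U2={{q},{r},{v},{p,v},{r,u},{u,v},{p,u,v}} U3={{q},{r},{u},{p,u},{r,u},{u,v},{p,u,v}} U4={{s},{u},{p,u},{r,u},{u,v},{p,u,v}} U5={{v},{p,v},{u,v},{p,u,v}} U6={{p},{q},{t},{v},{p,t},{p,u},{p,v},{u,v},{p,u,v}}
  U12={{q},{v},{p,v},{u,v},{p,u,v}} U13={{q},{p,u},{u,v},{p,u,v}} U14={{p,u},{u,v},{p,u,v}} U15={{v},{p,v},{u,v},{p,u,v}} U16={{p},{q},{v},{p,t},{p,u},{p,v},{u,v},{p,u,v}} U23={{q},{r},{r,u},{u,v},{p,u,v}} U24={{r,u},{u,v},{p,u,v}} U25={{v},{p,v},{u,v},{p,u,v}} U26={{q},{v},{p,v},{u,v},{p,u,v}} U34={{u},{p,u},{r,u},{u,v},{p,u,v}} U35={{u,v},{p,u,v}} U36={{q},{p,u},{u,v},{p,u,v}} U45={{u,v},{p,u,v}} U46={{p,u},{u,v},{p,u,v}} U56={{v},{p,v},{u,v},{p,u,v}}
  U123={{q},{u,v},{p,u,v}} U124={{u,v},{p,u,v}} U125={{v},{p,v},{u,v},{p,u,v}} U126={{q},{v},{p,v},{u,v},{p,u,v}} U134={{p,u},{u,v},{p,u,v}} U135={{u,v},{p,u,v}} U136={{q},{p,u},{u,v},{p,u,v}} U145={{u,v},{p,u,v}} U146={{p,u},{u,v},{p,u,v}} U156={{v},{p,v},{u,v},{p,u,v}} U234={{r,u},{u,v},{p,u,v}} U235={{u,v},{p,u,v}} U236={{q},{u,v},{p,u,v}} U245={{u,v},{p,u,v}} U246={{u,v},{p,u,v}} U256={{v},{p,v},{u,v},{p,u,v}} U345={{u,v},{p,u,v}} U346={{p,u},{u,v},{p,u,v}} U356={{u,v},{p,u,v}} U456={{u,v},{p,u,v}}
  U1234={{u,v},{p,u,v}} U1235={{u,v},{p,u,v}} U1236={{q},{u,v},{p,u,v}} U1245={{u,v},{p,u,v}} U1246={{u,v},{p,u,v}} U1256={{v},{p,v},{u,v},{p,u,v}} U1345={{u,v},{p,u,v}} U1346={{p,u},{u,v},{p,u,v}} U1356={{u,v},{p,u,v}} U1456={{u,v},{p,u,v}} U2345={{u,v},{p,u,v}} U2346={{u,v},{p,u,v}} U2356={{u,v},{p,u,v}} U2456={{u,v},{p,u,v}} U3456={{u,v},{p,u,v}}
  U12345={{u,v},{p,u,v}} U12346={{u,v},{p,u,v}} U12356={{u,v},{p,u,v}} U12456={{u,v},{p,u,v}} U13456={{u,v},{p,u,v}} U23456={{u,v},{p,u,v}}
  U123456={{u,v},{p,u,v}}
components per intersection:
  U1: {{p},{v},{p,t},{p,u},{p,v},{u,v},{p,u,v}} {{q}}
  U2: {{q}} {{r},{r,u}} {{v},{p,v},{u,v},{p,u,v}}
  U3: {{q}} {{r},{u},{p,u},{r,u},{u,v},{p,u,v}}
  U4: {{s}} {{u},{p,u},{r,u},{u,v},{p,u,v}}
  U5: {{v},{p,v},{u,v},{p,u,v}}
  U6: {{p},{t},{v},{p,t},{p,u},{p,v},{u,v},{p,u,v}} {{q}}
  U12: {{q}} {{v},{p,v},{u,v},{p,u,v}}
  U13: {{q}} {{p,u},{u,v},{p,u,v}}
  U14: {{p,u},{u,v},{p,u,v}}
  U15: {{v},{p,v},{u,v},{p,u,v}}
  U16: {{p},{v},{p,t},{p,u},{p,v},{u,v},{p,u,v}} {{q}}
  U23: {{q}} {{r},{r,u}} {{u,v},{p,u,v}}
  U24: {{r,u}} {{u,v},{p,u,v}}
  U25: {{v},{p,v},{u,v},{p,u,v}}
  U26: {{q}} {{v},{p,v},{u,v},{p,u,v}}
  U34: {{u},{p,u},{r,u},{u,v},{p,u,v}}
  U35: {{u,v},{p,u,v}}
  U36: {{q}} {{p,u},{u,v},{p,u,v}}
  U45: {{u,v},{p,u,v}}
  U46: {{p,u},{u,v},{p,u,v}}
  U56: {{v},{p,v},{u,v},{p,u,v}}
  U123: {{q}} {{u,v},{p,u,v}}
  U124: {{u,v},{p,u,v}}
  U125: {{v},{p,v},{u,v},{p,u,v}}
  U126: {{q}} {{v},{p,v},{u,v},{p,u,v}}
  U134: {{p,u},{u,v},{p,u,v}}
  U135: {{u,v},{p,u,v}}
  U136: {{q}} {{p,u},{u,v},{p,u,v}}
  U145: {{u,v},{p,u,v}}
  U146: {{p,u},{u,v},{p,u,v}}
  U156: {{v},{p,v},{u,v},{p,u,v}}
  U234: {{r,u}} {{u,v},{p,u,v}}
  U235: {{u,v},{p,u,v}}
  U236: {{q}} {{u,v},{p,u,v}}
  U245: {{u,v},{p,u,v}}
  U246: {{u,v},{p,u,v}}
  U256: {{v},{p,v},{u,v},{p,u,v}}
  U345: {{u,v},{p,u,v}}
  U346: {{p,u},{u,v},{p,u,v}}
  U356: {{u,v},{p,u,v}}
  U456: {{u,v},{p,u,v}}
  U1234: {{u,v},{p,u,v}}
  U1235: {{u,v},{p,u,v}}
  U1236: {{q}} {{u,v},{p,u,v}}
  U1245: {{u,v},{p,u,v}}
  U1246: {{u,v},{p,u,v}}
  U1256: {{v},{p,v},{u,v},{p,u,v}}
  U1345: {{u,v},{p,u,v}}
  U1346: {{p,u},{u,v},{p,u,v}}
  U1356: {{u,v},{p,u,v}}
  U1456: {{u,v},{p,u,v}}
  U2345: {{u,v},{p,u,v}}
  U2346: {{u,v},{p,u,v}}
  U2356: {{u,v},{p,u,v}}
  U2456: {{u,v},{p,u,v}}
  U3456: {{u,v},{p,u,v}}
  U12345: {{u,v},{p,u,v}}
  U12346: {{u,v},{p,u,v}}
  U12356: {{u,v},{p,u,v}}
  U12456: {{u,v},{p,u,v}}
  U13456: {{u,v},{p,u,v}}
  U23456: {{u,v},{p,u,v}}
  U123456: {{u,v},{p,u,v}}
C dims 12,23,25,16; δ0: rk 9, SNF 1^9; δ1: rk 14, SNF 1^14; δ2: rk 11, SNF 1^11
degree 0: 12−9−0 = 3 → Ȟ^0 ≅ Z^3
degree 1: 23−14−9 = 0 → Ȟ^1 ≅ 0
degree 2: 25−11−14 = 0 → Ȟ^2 ≅ 0

Ȟ^0(U;F) ≅ Z^3,  Ȟ^1(U;F) ≅ 0,  Ȟ^2(U;F) ≅ 0


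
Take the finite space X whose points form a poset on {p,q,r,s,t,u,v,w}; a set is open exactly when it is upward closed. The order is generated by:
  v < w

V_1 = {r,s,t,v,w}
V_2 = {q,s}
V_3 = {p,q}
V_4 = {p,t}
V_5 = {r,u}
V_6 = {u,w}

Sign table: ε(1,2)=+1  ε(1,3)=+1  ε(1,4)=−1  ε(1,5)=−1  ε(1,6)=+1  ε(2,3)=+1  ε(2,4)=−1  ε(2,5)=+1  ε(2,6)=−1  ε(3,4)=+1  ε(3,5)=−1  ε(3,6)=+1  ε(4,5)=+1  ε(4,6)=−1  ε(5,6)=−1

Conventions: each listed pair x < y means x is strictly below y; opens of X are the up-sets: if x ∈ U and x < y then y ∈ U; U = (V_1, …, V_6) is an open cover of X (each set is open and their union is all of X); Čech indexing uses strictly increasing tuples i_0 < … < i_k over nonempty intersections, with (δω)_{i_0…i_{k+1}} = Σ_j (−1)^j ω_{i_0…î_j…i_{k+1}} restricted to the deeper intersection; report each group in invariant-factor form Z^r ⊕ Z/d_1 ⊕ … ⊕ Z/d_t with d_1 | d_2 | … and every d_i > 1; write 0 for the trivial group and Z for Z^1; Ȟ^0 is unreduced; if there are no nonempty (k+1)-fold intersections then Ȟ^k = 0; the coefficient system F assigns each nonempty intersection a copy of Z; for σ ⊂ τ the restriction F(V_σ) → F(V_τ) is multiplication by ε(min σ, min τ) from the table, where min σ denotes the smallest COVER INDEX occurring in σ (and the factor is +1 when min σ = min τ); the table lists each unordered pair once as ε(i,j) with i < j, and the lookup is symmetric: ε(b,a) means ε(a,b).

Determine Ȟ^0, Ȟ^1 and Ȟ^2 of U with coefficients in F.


nonempty intersections:
  V12={s} V14={t} V15={r} V16={w} V23={q} V34={p} V56={u}
C dims 6,7; δ0: rk 6, SNF 1^5·2
Ȟ^0: (6−6)−0=0 ⇒ 0
Ȟ^1: (7−0)−6=1 plus torsion [2] ⇒ Z ⊕ Z/2
Ȟ^2: (0−0)−0=0 ⇒ 0

Ȟ^0 ≅ 0; Ȟ^1 ≅ Z ⊕ Z/2; Ȟ^2 ≅ 0


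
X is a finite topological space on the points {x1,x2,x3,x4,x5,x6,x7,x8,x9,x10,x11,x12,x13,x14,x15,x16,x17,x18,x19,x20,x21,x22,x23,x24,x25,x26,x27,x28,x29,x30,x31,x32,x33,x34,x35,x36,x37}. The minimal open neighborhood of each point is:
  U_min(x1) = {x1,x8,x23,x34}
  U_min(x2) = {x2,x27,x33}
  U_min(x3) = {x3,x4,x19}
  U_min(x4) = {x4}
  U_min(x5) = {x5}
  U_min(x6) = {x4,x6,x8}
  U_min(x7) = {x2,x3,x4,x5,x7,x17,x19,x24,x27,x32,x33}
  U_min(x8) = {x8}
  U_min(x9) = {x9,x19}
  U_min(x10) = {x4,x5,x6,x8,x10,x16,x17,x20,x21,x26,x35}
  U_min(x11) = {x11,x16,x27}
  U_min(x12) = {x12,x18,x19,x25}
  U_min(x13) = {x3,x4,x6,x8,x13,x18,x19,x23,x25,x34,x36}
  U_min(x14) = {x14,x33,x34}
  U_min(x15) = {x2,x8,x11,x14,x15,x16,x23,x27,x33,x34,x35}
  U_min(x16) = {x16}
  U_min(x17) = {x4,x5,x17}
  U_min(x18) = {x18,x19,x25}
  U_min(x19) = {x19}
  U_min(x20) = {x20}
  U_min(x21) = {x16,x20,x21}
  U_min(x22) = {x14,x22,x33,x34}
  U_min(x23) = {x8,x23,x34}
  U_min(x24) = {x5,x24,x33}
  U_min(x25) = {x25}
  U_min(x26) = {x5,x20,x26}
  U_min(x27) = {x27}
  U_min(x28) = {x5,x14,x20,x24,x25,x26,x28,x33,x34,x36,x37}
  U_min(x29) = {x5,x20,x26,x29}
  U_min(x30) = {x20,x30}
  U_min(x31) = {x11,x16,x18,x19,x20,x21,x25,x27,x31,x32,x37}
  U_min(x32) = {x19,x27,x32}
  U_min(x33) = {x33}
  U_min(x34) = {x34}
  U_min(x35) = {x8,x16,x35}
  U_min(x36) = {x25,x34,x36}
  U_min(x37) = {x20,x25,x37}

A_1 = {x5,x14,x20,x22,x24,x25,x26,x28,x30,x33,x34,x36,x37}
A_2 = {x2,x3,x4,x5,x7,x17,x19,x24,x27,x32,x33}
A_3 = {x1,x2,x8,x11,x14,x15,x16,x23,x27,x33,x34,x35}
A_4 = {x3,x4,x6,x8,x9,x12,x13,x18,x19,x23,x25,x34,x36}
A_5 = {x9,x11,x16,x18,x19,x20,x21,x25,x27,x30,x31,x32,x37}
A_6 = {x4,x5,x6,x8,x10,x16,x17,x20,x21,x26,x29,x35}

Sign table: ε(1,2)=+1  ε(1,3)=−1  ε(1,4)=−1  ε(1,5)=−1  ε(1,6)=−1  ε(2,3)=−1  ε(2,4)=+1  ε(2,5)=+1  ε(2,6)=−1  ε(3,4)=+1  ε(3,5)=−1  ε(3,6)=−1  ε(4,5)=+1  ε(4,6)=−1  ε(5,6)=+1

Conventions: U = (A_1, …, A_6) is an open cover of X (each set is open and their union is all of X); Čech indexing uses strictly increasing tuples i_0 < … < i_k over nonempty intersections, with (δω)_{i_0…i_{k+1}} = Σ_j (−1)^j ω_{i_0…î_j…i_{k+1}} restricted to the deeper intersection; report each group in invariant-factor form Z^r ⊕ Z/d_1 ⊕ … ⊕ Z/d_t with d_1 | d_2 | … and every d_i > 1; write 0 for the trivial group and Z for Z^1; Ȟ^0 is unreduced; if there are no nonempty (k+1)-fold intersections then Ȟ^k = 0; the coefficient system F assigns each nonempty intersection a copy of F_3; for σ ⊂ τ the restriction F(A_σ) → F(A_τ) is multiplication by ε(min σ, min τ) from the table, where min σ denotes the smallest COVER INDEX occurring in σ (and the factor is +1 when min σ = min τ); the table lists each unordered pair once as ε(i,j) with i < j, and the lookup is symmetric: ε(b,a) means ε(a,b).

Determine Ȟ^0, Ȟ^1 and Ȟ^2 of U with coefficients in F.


Ȟ^0 ≅ 0, Ȟ^1 ≅ 0 and Ȟ^2 ≅ Z/3

nerve of the cover:
  A12={x5,x24,x33} A13={x14,x33,x34} A14={x25,x34,x36} A15={x20,x25,x30,x37} A16={x5,x20,x26} A23={x2,x27,x33} A24={x3,x4,x19} A25={x19,x27,x32} A26={x4,x5,x17} A34={x8,x23,x34} A35={x11,x16,x27} A36={x8,x16,x35} A45={x9,x18,x19,x25} A46={x4,x6,x8} A56={x16,x20,x21}
  A123={x33} A126={x5} A134={x34} A145={x25} A156={x20} A235={x27} A245={x19} A246={x4} A346={x8} A356={x16}
C dims 6,15,10; δ0: rk_F3 6; δ1: rk_F3 9
Ȟ^0 = (6 − 6) − 0 = 0, so Ȟ^0 ≅ 0
Ȟ^1 = (15 − 9) − 6 = 0, so Ȟ^1 ≅ 0
Ȟ^2 = (10 − 0) − 9 = 1, so Ȟ^2 ≅ Z/3


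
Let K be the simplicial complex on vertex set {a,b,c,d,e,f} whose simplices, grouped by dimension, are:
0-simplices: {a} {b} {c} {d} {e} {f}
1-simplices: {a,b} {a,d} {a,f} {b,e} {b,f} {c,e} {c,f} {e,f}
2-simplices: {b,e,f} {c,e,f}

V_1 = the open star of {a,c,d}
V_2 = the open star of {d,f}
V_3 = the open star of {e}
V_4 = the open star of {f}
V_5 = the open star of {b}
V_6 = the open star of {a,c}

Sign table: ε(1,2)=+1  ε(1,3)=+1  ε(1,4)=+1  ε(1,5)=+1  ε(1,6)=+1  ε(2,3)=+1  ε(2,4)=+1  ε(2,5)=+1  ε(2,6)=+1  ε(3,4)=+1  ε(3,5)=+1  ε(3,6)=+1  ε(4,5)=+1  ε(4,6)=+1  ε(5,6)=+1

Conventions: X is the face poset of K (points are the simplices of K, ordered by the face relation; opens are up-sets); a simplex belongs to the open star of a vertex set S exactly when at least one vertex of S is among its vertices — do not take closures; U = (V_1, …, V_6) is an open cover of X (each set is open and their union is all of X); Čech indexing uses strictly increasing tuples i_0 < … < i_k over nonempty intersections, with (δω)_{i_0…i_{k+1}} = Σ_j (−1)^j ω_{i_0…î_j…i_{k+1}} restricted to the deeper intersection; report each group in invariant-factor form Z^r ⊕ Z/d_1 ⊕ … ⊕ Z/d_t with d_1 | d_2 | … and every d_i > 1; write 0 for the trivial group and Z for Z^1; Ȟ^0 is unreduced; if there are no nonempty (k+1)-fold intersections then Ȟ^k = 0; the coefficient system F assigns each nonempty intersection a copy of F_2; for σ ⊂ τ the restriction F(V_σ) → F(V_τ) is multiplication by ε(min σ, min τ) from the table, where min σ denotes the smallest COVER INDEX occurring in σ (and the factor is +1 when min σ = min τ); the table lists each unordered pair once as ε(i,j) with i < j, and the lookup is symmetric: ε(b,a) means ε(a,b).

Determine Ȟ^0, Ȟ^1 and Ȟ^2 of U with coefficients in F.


nonempty overlaps:
  V1={{a},{c},{d},{a,b},{a,d},{a,f},{c,e},{c,f},{c,e,f}} V2={{d},{f},{a,d},{a,f},{b,f},{c,f},{e,f},{b,e,f},{c,e,f}} V3={{e},{b,e},{c,e},{e,f},{b,e,f},{c,e,f}} V4={{f},{a,f},{b,f},{c,f},{e,f},{b,e,f},{c,e,f}} V5={{b},{a,b},{b,e},{b,f},{b,e,f}} V6={{a},{c},{a,b},{a,d},{a,f},{c,e},{c,f},{c,e,f}}
  V12={{d},{a,d},{a,f},{c,f},{c,e,f}} V13={{c,e},{c,e,f}} V14={{a,f},{c,f},{c,e,f}} V15={{a,b}} V16={{a},{c},{a,b},{a,d},{a,f},{c,e},{c,f},{c,e,f}} V23={{e,f},{b,e,f},{c,e,f}} V24={{f},{a,f},{b,f},{c,f},{e,f},{b,e,f},{c,e,f}} V25={{b,f},{b,e,f}} V26={{a,d},{a,f},{c,f},{c,e,f}} V34={{e,f},{b,e,f},{c,e,f}} V35={{b,e},{b,e,f}} V36={{c,e},{c,e,f}} V45={{b,f},{b,e,f}} V46={{a,f},{c,f},{c,e,f}} V56={{a,b}}
  V123={{c,e,f}} V124={{a,f},{c,f},{c,e,f}} V126={{a,d},{a,f},{c,f},{c,e,f}} V134={{c,e,f}} V136={{c,e},{c,e,f}} V146={{a,f},{c,f},{c,e,f}} V156={{a,b}} V234={{e,f},{b,e,f},{c,e,f}} V235={{b,e,f}} V236={{c,e,f}} V245={{b,f},{b,e,f}} V246={{a,f},{c,f},{c,e,f}} V345={{b,e,f}} V346={{c,e,f}}
  V1234={{c,e,f}} V1236={{c,e,f}} V1246={{a,f},{c,f},{c,e,f}} V1346={{c,e,f}} V2345={{b,e,f}} V2346={{c,e,f}}
  V12346={{c,e,f}}
C dims 6,15,14,6; δ0: rk_F2 5; δ1: rk_F2 9; δ2: rk_F2 5
degree 0: 6−5−0 = 1 → Ȟ^0 ≅ Z/2
degree 1: 15−9−5 = 1 → Ȟ^1 ≅ Z/2
degree 2: 14−5−9 = 0 → Ȟ^2 ≅ 0

Ȟ^0 ≅ Z/2; Ȟ^1 ≅ Z/2; Ȟ^2 ≅ 0


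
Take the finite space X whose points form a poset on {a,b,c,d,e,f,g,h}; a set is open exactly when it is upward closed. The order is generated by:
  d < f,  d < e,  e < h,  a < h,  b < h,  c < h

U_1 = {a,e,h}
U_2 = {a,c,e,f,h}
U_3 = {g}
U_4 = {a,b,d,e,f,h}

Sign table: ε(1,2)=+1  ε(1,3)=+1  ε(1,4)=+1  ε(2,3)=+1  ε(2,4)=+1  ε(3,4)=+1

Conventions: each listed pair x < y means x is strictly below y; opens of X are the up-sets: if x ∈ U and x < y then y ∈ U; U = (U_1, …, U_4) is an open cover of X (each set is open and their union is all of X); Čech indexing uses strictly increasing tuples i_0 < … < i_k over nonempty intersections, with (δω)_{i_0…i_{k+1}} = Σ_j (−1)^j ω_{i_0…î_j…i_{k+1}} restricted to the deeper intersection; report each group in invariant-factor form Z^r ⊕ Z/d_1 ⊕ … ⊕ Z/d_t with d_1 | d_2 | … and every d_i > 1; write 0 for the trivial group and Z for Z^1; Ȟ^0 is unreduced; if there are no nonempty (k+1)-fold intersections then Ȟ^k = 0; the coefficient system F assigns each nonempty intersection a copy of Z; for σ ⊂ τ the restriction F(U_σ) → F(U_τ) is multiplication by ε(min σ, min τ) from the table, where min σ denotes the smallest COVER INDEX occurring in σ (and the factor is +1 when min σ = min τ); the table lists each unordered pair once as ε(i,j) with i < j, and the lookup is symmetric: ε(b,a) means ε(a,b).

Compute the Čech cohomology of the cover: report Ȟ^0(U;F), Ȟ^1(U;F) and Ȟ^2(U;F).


nonempty intersections:
  U12={a,e,h} U14={a,e,h} U24={a,e,f,h}
  U124={a,e,h}
C dims 4,3,1; δ0: rk 2, SNF 1^2; δ1: rk 1, SNF 1^1
Ȟ^0: (4−2)−0=2 ⇒ Z^2
Ȟ^1: (3−1)−2=0 ⇒ 0
Ȟ^2: (1−0)−1=0 ⇒ 0

Ȟ^0(U;F) ≅ Z^2; Ȟ^1(U;F) ≅ 0; Ȟ^2(U;F) ≅ 0


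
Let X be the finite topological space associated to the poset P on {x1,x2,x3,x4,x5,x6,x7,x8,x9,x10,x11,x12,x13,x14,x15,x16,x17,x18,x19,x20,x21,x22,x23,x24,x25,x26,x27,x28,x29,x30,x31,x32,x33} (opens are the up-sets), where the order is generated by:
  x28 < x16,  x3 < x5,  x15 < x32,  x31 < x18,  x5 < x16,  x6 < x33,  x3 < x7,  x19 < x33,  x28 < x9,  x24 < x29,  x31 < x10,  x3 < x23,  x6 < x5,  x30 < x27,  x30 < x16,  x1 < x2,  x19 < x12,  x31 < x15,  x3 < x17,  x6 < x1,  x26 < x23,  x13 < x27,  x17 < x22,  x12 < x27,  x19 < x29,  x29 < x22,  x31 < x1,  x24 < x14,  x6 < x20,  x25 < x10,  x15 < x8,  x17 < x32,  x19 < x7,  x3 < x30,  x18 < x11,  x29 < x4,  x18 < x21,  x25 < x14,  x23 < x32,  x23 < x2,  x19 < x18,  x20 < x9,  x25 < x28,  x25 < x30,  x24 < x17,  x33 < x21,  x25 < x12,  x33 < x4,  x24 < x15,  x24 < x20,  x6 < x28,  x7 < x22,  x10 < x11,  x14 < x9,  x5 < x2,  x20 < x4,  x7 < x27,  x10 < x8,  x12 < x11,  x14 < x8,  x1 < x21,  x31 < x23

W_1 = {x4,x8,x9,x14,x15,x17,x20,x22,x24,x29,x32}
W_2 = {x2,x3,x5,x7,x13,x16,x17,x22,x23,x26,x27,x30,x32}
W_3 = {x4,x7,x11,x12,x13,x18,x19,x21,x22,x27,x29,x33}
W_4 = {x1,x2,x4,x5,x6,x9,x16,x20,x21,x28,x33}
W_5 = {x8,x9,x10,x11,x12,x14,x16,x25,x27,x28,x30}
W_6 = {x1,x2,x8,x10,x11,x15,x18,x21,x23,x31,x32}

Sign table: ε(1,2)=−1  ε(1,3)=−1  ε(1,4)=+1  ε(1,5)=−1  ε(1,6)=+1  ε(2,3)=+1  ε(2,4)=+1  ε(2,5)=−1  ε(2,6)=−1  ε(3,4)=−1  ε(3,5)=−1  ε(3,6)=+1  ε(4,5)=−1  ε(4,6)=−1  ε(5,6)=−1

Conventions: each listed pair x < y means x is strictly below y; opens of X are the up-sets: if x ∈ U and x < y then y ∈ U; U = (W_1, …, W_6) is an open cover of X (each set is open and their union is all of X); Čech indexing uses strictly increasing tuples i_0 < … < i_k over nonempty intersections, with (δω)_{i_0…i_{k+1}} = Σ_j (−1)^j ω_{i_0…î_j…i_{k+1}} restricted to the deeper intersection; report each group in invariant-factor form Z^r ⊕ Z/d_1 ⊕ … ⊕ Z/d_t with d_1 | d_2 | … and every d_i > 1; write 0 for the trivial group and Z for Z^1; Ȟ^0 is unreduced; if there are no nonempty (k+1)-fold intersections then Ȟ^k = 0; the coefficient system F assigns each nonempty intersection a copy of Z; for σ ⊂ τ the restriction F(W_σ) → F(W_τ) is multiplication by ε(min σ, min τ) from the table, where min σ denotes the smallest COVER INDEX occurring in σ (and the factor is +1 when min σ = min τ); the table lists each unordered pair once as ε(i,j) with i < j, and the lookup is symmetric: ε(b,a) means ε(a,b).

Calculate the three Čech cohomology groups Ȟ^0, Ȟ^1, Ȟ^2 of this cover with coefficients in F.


nerve of the cover:
  W12={x17,x22,x32} W13={x4,x22,x29} W14={x4,x9,x20} W15={x8,x9,x14} W16={x8,x15,x32} W23={x7,x13,x22,x27} W24={x2,x5,x16} W25={x16,x27,x30} W26={x2,x23,x32} W34={x4,x21,x33} W35={x11,x12,x27} W36={x11,x18,x21} W45={x9,x16,x28} W46={x1,x2,x21} W56={x8,x10,x11}
  W123={x22} W126={x32} W134={x4} W145={x9} W156={x8} W235={x27} W245={x16} W246={x2} W346={x21} W356={x11}
C dims 6,15,10; δ0: rk 6, SNF 1^5·2; δ1: rk 9, SNF 1^9
Ȟ^0 = (6 − 6) − 0 = 0, so Ȟ^0 ≅ 0
Ȟ^1 = (15 − 9) − 6 = 0 plus torsion [2], so Ȟ^1 ≅ Z/2
Ȟ^2 = (10 − 0) − 9 = 1, so Ȟ^2 ≅ Z

Ȟ^0 = 0; Ȟ^1 = Z/2; Ȟ^2 = Z
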